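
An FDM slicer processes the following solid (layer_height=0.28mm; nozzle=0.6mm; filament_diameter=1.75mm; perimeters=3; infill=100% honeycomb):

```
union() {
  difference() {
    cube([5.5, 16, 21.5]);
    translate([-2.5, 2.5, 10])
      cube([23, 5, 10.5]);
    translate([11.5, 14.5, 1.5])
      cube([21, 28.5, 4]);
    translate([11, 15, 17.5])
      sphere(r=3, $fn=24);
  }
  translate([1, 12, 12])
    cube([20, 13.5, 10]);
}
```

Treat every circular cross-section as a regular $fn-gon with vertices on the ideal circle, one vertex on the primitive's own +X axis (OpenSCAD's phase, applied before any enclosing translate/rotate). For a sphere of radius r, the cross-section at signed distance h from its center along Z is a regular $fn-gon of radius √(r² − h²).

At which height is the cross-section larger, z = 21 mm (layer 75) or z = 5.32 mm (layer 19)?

Layer 75 (z = 21): the cube (footprint 5.5×16) is included at this height (area 88.00 mm²); the cube at (-2.5, 2.5) is absent (z outside [10, 20.5]); the cube at (11.5, 14.5) is absent (z outside [1.5, 5.5]); the sphere at (11, 15) does not reach this height (|z−center|=3.500 > r=3); Taking the first minus the rest: none of the subtracted shapes is present at this height, so the 5.5×16 cube is unchanged — area = 88.00 mm²; the 20×13.5 cube at (1, 12) contributes its full rectangle (area 270.00 mm²); Combining (union): the regions partially overlap — summed areas 358.00 mm² minus the doubly-counted overlap 18.00 mm² gives 340.00 mm² — area = 340.00 mm². So its area = 340.00 mm². Layer 19 (z = 5.32): the cube (footprint 5.5×16) is included at this height (area 88.00 mm²); the cube at (-2.5, 2.5) is absent (z outside [10, 20.5]); the cube at (11.5, 14.5) is present — its section is the full 21×28.5 rectangle (area 598.50 mm²); the sphere at (11, 15) is not intersected at this z (|z−center|=12.180 > r=3); After the difference (first − rest): starting from the 5.5×16 cube (88.00 mm²), the 21×28.5 cube at (11.5, 14.5) misses the remaining region (no effect) — area = 88.00 mm²; the cube at (1, 12) does not reach this height (z outside [12, 22]); Combining (union): only that combined region is present, so the union is just that shape — area = 88.00 mm². So its area = 88.00 mm². Layer 75 is larger (340.00 vs 88.00 mm²).

layer 75 (z = 21 mm)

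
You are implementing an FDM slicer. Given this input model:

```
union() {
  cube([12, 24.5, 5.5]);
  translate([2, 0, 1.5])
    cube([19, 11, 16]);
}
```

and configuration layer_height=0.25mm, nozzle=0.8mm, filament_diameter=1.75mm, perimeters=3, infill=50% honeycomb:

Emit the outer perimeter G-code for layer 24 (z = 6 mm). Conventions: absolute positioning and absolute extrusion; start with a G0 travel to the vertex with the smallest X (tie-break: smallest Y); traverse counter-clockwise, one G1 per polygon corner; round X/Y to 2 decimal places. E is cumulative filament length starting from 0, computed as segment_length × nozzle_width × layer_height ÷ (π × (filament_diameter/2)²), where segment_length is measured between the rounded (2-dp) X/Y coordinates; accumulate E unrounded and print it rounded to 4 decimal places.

At z = 6 mm: the cube is not intersected at this z (z outside [0, 5.5]); the 19×11 cube at (2, 0) contributes its full rectangle; Combining (union): only the 19×11 cube at (2, 0) is present, so the union is just that shape — 1 connected region. The outline is a single polygon with 4 vertices. Extrusion per mm of travel: 0.8 × 0.25 / (π × 0.875²) = 0.083150. Accumulating E over each segment gives final E = 4.9890.

G0 X2.00 Y0.00 Z6.00
G1 X21.00 Y0.00 E1.5799
G1 X21.00 Y11.00 E2.4945
G1 X2.00 Y11.00 E4.0744
G1 X2.00 Y0.00 E4.9890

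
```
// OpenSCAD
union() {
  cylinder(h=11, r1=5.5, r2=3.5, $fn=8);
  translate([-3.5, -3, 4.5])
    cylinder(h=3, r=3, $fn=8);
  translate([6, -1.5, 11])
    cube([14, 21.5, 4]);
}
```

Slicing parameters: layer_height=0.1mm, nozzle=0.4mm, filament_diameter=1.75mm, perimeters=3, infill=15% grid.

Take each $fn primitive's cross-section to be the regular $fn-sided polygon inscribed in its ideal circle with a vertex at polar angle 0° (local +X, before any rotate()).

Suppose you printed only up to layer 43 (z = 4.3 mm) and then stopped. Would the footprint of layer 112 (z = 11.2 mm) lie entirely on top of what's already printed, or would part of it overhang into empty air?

part overhangs

Compare the two slices. At z = 4.3: the cone (r1=5.5→r2=3.5) has section circumradius 4.718 here — a regular 8-gon (area = (8/2)·4.718²·sin(360°/8) = 62.96 mm²); the cylinder at (-3.5, -3) is absent (z outside [4.5, 7.5]); the cube at (6, -1.5) is absent (z outside [11, 15]); Combining (union): only the cone is present, so the union is just that shape — area = 62.96 mm². At z = 11.2: the cone is not intersected at this z (z outside [0, 11]); the cylinder at (-3.5, -3) is absent (z outside [4.5, 7.5]); the cube at (6, -1.5) is present — its section is the full 14×21.5 rectangle (area 301.00 mm²); Combining (union): only the 14×21.5 cube at (6, -1.5) is present, so the union is just that shape — area = 301.00 mm². Checking containment: at z = 11.2 the cross-section extends beyond the z = 4.3 cross-section by about 301.00 mm².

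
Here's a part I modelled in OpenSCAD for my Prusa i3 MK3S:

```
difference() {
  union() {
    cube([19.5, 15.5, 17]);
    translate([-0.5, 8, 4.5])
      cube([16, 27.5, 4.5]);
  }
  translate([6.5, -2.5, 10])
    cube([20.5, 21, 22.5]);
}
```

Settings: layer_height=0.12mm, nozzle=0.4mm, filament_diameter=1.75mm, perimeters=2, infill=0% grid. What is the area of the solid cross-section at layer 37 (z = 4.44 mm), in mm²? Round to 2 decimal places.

302.25 mm²

At z = 4.44 mm: the cube is present — its section is the full 19.5×15.5 rectangle (area 302.25 mm²); the cube at (-0.5, 8) does not reach this height (z outside [4.5, 9]); Taking the union: only the 19.5×15.5 cube is present, so the union is just that shape — area = 302.25 mm²; the cube at (6.5, -2.5) is absent (z outside [10, 32.5]); Taking the first minus the rest: none of the subtracted shapes is present at this height, so that combined region is unchanged — area = 302.25 mm². Overall, the cross-section is a single solid region. Net area = 302.25 mm².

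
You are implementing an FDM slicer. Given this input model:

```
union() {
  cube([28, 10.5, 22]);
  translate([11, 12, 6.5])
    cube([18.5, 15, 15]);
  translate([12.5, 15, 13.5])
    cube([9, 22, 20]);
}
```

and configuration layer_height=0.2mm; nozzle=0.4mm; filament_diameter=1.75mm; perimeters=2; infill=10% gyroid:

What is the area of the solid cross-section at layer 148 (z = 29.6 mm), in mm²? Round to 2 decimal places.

198.00 mm²

At z = 29.6 mm: the cube is absent (z outside [0, 22]); the cube at (11, 12) does not reach this height (z outside [6.5, 21.5]); the cube at (12.5, 15) is present — its section is the full 9×22 rectangle (area 198.00 mm²); Combining (union): only the 9×22 cube at (12.5, 15) is present, so the union is just that shape — area = 198.00 mm². Overall, the cross-section is a single solid region. Net area = 198.00 mm².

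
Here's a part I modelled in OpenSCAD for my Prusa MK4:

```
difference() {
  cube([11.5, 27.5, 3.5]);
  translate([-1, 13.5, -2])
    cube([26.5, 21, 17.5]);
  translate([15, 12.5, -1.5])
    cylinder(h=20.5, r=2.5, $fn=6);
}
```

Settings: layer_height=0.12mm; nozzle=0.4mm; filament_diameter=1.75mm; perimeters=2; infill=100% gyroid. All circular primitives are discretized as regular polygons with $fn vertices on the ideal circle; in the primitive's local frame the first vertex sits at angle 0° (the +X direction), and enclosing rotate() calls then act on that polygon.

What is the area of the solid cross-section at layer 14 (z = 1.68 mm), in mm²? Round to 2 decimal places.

At z = 1.68 mm: the cube is present — its section is the full 11.5×27.5 rectangle (area 316.25 mm²); the cube at (-1, 13.5) (footprint 26.5×21) is included at this height (area 556.50 mm²); the r=2.5 cylinder at (15, 12.5) contributes a regular 6-gon of circumradius 2.5 (area = (6/2)·2.500²·sin(360°/6) = 16.24 mm²); Taking the first minus the rest: starting from the 11.5×27.5 cube (316.25 mm²), the 26.5×21 cube at (-1, 13.5) partially overlaps it — only the 161.00 mm² overlap (of its 556.50 mm²) is removed, clipping the outline; the r=2.5 cylinder at (15, 12.5) misses the remaining region (no effect) — area = 155.25 mm². Overall, the cross-section is a single solid region. Net area = 155.25 mm².

155.25 mm²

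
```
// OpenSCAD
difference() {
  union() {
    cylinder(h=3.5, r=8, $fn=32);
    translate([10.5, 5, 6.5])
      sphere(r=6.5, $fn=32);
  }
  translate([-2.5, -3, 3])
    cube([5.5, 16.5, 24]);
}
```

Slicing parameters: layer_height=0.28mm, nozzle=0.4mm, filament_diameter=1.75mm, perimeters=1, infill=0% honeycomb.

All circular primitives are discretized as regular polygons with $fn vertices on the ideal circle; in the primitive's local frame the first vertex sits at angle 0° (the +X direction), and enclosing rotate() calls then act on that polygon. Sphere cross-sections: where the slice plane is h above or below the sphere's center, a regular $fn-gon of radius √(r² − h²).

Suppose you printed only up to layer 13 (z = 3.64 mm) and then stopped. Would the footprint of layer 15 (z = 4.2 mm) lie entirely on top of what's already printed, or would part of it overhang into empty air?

part overhangs

Compare the two slices. At z = 3.64: the cylinder does not reach this height (z outside [0, 3.5]); the r=6.5 sphere at (10.5, 5) contributes a regular 32-gon of circumradius √(6.5²−2.86²) = 5.837 (area = (32/2)·5.837²·sin(360°/32) = 106.35 mm²); Taking the union: only the r=6.5 sphere at (10.5, 5) is present, so the union is just that shape — area = 106.35 mm²; the 5.5×16.5 cube at (-2.5, -3) contributes its full rectangle (area 90.75 mm²); After the difference (first − rest): starting from the result so far (106.35 mm²), the 5.5×16.5 cube at (-2.5, -3) misses the remaining region (no effect) — area = 106.35 mm². At z = 4.2: the cylinder is not intersected at this z (z outside [0, 3.5]); the sphere at (10.5, 5): section is a regular 32-gon, circumradius = √(r²−h²) = √(6.5²−2.3²) = 6.079 (area = (32/2)·6.079²·sin(360°/32) = 115.37 mm²); Combining (union): only the r=6.5 sphere at (10.5, 5) is present, so the union is just that shape — area = 115.37 mm²; the cube at (-2.5, -3) is present — its section is the full 5.5×16.5 rectangle (area 90.75 mm²); Taking the first minus the rest: starting from that combined region (115.37 mm²), the 5.5×16.5 cube at (-2.5, -3) misses the remaining region (no effect) — area = 115.37 mm². Checking containment: at z = 4.2 the cross-section extends beyond the z = 3.64 cross-section by about 9.02 mm².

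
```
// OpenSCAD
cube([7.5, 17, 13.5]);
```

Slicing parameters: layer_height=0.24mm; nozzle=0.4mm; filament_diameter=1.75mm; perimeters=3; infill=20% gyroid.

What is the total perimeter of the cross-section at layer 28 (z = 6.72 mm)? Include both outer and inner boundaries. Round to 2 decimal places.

At z = 6.72 mm: the cube (footprint 7.5×17) is included at this height (perimeter 49.00 mm). Overall, the cross-section is a single solid region. Total boundary length (outer) = 49.00 mm.

49.00 mm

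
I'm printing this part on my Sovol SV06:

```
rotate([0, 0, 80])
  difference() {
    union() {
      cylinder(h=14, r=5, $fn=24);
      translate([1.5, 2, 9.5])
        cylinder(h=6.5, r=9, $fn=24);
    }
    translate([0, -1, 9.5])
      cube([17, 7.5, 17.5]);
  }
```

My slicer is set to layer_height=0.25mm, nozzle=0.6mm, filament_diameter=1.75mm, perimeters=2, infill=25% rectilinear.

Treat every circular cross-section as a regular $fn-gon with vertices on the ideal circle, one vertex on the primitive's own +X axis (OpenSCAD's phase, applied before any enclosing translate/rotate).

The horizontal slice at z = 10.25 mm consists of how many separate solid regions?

1

At z = 10.25 mm: the r=5 cylinder gives a regular 24-gon of circumradius 5 (constant along its height); the r=9 cylinder at (1.5, 2) contributes a regular 24-gon of circumradius 9; Merging all regions: the r=5 cylinder lies entirely inside the r=9 cylinder at (1.5, 2), so the union is just the r=9 cylinder at (1.5, 2) — 1 connected region; the cube at (0, -1) is present — its section is the full 17×7.5 rectangle; After the difference (first − rest): starting from the result so far, the 17×7.5 cube at (0, -1) partially overlaps it — only the 76.10 mm² overlap (of its 127.50 mm²) is removed, clipping the outline — 1 connected region; (whole slice rotated 80° about Z — lengths, areas and connectivity unchanged). The result has 1 disconnected region.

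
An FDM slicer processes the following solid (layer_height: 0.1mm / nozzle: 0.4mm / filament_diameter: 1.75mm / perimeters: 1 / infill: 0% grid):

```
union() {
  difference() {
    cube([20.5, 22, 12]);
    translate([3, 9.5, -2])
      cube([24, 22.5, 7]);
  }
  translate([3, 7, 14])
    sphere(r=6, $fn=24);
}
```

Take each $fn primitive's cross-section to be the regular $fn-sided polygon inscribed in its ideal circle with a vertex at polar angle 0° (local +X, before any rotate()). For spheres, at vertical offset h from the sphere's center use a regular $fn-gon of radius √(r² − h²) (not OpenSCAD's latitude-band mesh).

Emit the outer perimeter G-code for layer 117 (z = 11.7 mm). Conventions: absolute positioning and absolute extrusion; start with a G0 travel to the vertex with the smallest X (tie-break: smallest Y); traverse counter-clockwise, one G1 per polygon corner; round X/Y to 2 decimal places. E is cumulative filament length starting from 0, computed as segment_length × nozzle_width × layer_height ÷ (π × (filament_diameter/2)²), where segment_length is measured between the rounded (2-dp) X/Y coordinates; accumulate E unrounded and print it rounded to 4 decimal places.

At z = 11.7 mm: the cube (footprint 20.5×22) is included at this height; the cube at (3, 9.5) is absent (z outside [-2, 5]); Subtracting the remaining from the first: none of the subtracted shapes is present at this height, so the 20.5×22 cube is unchanged — 1 connected region; the r=6 sphere at (3, 7) slices to a regular 24-gon of circumradius 5.542 (√(r²−h²) with h=2.3 from center); Combining (union): the regions partially overlap (shared area 79.04 mm²), so overlapping operands fuse into one piece — 1 connected region. The outline is a single polygon with 13 vertices. Extrusion per mm of travel: 0.4 × 0.1 / (π × 0.875²) = 0.016630. Accumulating E over each segment gives final E = 1.4427.

G0 X-2.54 Y7.00 Z11.70
G1 X-2.35 Y5.57 E0.0240
G1 X-1.80 Y4.23 E0.0481
G1 X-0.92 Y3.08 E0.0722
G1 X0.00 Y2.38 E0.0914
G1 X0.00 Y0.00 E0.1310
G1 X20.50 Y0.00 E0.4719
G1 X20.50 Y22.00 E0.8377
G1 X0.00 Y22.00 E1.1787
G1 X0.00 Y11.62 E1.3513
G1 X-0.92 Y10.92 E1.3705
G1 X-1.80 Y9.77 E1.3946
G1 X-2.35 Y8.43 E1.4187
G1 X-2.54 Y7.00 E1.4427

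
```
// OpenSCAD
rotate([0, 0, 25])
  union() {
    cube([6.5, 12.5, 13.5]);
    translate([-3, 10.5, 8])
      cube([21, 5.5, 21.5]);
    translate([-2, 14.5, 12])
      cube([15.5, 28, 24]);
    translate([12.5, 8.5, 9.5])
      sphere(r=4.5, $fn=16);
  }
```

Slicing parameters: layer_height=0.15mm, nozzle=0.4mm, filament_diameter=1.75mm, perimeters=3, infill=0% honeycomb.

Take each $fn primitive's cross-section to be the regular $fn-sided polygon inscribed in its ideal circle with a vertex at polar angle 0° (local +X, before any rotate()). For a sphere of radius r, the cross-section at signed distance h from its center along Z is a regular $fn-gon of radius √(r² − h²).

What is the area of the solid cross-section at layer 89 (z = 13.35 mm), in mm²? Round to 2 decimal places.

610.65 mm²

At z = 13.35 mm: the cube is present — its section is the full 6.5×12.5 rectangle (area 81.25 mm²); the cube at (-3, 10.5) is present — its section is the full 21×5.5 rectangle (area 115.50 mm²); the 15.5×28 cube at (-2, 14.5) contributes its full rectangle (area 434.00 mm²); the r=4.5 sphere at (12.5, 8.5) contributes a regular 16-gon of circumradius √(4.5²−3.85²) = 2.330 (area = (16/2)·2.330²·sin(360°/16) = 16.62 mm²); Merging all regions: the regions partially overlap — summed areas 647.37 mm² minus the doubly-counted overlap 36.71 mm² gives 610.65 mm² — area = 610.65 mm²; (whole slice rotated 25° about Z — lengths, areas and connectivity unchanged). Overall, the cross-section is a single solid region. Net area = 610.65 mm².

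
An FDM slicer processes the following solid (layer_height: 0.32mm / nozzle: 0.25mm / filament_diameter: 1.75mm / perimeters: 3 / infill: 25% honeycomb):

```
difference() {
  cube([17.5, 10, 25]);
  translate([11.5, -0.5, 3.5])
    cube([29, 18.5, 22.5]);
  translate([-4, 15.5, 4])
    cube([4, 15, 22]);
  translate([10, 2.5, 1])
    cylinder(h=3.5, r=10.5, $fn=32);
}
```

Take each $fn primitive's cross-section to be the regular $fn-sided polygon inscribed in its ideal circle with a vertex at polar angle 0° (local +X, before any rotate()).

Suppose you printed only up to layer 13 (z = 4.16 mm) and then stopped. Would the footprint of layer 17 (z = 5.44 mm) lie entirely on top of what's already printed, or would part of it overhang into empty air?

part overhangs

Compare the two slices. At z = 4.16: the 17.5×10 cube contributes its full rectangle (area 175.00 mm²); the cube at (11.5, -0.5) (footprint 29×18.5) is included at this height (area 536.50 mm²); the 4×15 cube at (-4, 15.5) contributes its full rectangle (area 60.00 mm²); the r=10.5 cylinder at (10, 2.5) gives a regular 32-gon of circumradius 10.5 (constant along its height) (area = (32/2)·10.500²·sin(360°/32) = 344.14 mm²); Taking the first minus the rest: starting from the 17.5×10 cube (175.00 mm²), the 29×18.5 cube at (11.5, -0.5) partially overlaps it — only the 60.00 mm² overlap (of its 536.50 mm²) is removed, clipping the outline; the 4×15 cube at (-4, 15.5) misses the remaining region (no effect); the r=10.5 cylinder at (10, 2.5) partially overlaps it — only the 110.17 mm² overlap (of its 344.14 mm²) is removed, clipping the outline — area = 4.83 mm². At z = 5.44: the cube (footprint 17.5×10) is included at this height (area 175.00 mm²); the cube at (11.5, -0.5) is present — its section is the full 29×18.5 rectangle (area 536.50 mm²); the 4×15 cube at (-4, 15.5) contributes its full rectangle (area 60.00 mm²); the cylinder at (10, 2.5) is not intersected at this z (z outside [1, 4.5]); After the difference (first − rest): starting from the 17.5×10 cube (175.00 mm²), the 29×18.5 cube at (11.5, -0.5) partially overlaps it — only the 60.00 mm² overlap (of its 536.50 mm²) is removed, clipping the outline; the 4×15 cube at (-4, 15.5) misses the remaining region (no effect) — area = 115.00 mm². Checking containment: at z = 5.44 the cross-section extends beyond the z = 4.16 cross-section by about 110.17 mm².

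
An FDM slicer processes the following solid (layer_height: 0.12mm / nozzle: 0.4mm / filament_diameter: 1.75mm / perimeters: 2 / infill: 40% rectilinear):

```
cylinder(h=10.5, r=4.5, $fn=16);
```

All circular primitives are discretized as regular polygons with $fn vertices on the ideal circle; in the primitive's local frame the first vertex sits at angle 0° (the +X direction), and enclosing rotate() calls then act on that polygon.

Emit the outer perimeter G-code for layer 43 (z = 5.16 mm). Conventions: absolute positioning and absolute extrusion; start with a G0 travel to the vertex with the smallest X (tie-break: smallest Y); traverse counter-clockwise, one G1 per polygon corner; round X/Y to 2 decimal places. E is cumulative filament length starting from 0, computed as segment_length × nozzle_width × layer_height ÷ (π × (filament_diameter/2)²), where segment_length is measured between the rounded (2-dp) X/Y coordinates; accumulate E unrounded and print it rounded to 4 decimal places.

G0 X-4.50 Y0.00 Z5.16
G1 X-4.16 Y-1.72 E0.0350
G1 X-3.18 Y-3.18 E0.0701
G1 X-1.72 Y-4.16 E0.1052
G1 X0.00 Y-4.50 E0.1402
G1 X1.72 Y-4.16 E0.1751
G1 X3.18 Y-3.18 E0.2102
G1 X4.16 Y-1.72 E0.2453
G1 X4.50 Y0.00 E0.2803
G1 X4.16 Y1.72 E0.3153
G1 X3.18 Y3.18 E0.3504
G1 X1.72 Y4.16 E0.3855
G1 X0.00 Y4.50 E0.4205
G1 X-1.72 Y4.16 E0.4555
G1 X-3.18 Y3.18 E0.4906
G1 X-4.16 Y1.72 E0.5256
G1 X-4.50 Y0.00 E0.5606

At z = 5.16 mm: the cylinder: section is a regular 16-gon, circumradius r=4.5. The outline is a single polygon with 16 vertices. Extrusion per mm of travel: 0.4 × 0.12 / (π × 0.875²) = 0.019956. Accumulating E over each segment gives final E = 0.5606.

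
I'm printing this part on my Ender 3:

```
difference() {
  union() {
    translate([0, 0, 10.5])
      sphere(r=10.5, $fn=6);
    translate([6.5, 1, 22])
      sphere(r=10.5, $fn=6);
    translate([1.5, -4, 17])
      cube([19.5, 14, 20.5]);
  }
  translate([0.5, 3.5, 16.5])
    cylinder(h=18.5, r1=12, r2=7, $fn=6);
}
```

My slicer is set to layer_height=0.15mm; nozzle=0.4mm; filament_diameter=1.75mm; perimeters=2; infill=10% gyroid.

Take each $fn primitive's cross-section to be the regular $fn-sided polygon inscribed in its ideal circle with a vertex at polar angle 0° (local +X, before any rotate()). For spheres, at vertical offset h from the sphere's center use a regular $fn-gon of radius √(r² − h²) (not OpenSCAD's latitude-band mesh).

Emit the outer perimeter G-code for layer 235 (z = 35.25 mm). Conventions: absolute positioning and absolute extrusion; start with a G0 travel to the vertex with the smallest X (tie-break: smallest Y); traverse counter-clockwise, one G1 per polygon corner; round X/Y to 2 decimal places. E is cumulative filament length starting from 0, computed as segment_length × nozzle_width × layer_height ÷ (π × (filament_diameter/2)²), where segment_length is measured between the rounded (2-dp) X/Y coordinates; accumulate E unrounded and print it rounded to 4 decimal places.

G0 X1.50 Y-4.00 Z35.25
G1 X21.00 Y-4.00 E0.4864
G1 X21.00 Y10.00 E0.8357
G1 X1.50 Y10.00 E1.3221
G1 X1.50 Y-4.00 E1.6713

At z = 35.25 mm: the sphere is not intersected at this z (|z−center|=24.750 > r=10.5); the sphere at (6.5, 1) is absent (|z−center|=13.250 > r=10.5); the 19.5×14 cube at (1.5, -4) contributes its full rectangle; Taking the union: only the 19.5×14 cube at (1.5, -4) is present, so the union is just that shape — 1 connected region; the cone at (0.5, 3.5) does not reach this height (z outside [16.5, 35]); Subtracting the remaining from the first: none of the subtracted shapes is present at this height, so that combined region is unchanged — 1 connected region. The outline is a single polygon with 4 vertices. Extrusion per mm of travel: 0.4 × 0.15 / (π × 0.875²) = 0.024945. Accumulating E over each segment gives final E = 1.6713.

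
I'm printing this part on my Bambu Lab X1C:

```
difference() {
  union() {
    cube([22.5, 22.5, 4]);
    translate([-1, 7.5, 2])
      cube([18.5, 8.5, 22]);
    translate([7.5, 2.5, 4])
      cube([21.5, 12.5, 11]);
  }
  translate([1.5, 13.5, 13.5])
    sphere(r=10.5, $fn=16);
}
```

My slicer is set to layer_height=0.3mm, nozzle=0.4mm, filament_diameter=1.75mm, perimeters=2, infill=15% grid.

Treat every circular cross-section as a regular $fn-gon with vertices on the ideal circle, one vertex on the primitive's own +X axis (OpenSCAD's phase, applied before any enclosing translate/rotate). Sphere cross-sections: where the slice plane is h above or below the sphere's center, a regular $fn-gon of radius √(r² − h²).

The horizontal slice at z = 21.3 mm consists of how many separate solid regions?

1

At z = 21.3 mm: the cube does not reach this height (z outside [0, 4]); the cube at (-1, 7.5) (footprint 18.5×8.5) is included at this height; the cube at (7.5, 2.5) is not intersected at this z (z outside [4, 15]); Merging all regions: only the 18.5×8.5 cube at (-1, 7.5) is present, so the union is just that shape — 1 connected region; the sphere at (1.5, 13.5): section is a regular 16-gon, circumradius = √(r²−h²) = √(10.5²−7.8²) = 7.029; Subtracting the remaining from the first: starting from that combined region, the r=10.5 sphere at (1.5, 13.5) partially overlaps it — only the 73.79 mm² overlap (of its 151.27 mm²) is removed, clipping the outline — 1 connected region. The result has 1 disconnected region.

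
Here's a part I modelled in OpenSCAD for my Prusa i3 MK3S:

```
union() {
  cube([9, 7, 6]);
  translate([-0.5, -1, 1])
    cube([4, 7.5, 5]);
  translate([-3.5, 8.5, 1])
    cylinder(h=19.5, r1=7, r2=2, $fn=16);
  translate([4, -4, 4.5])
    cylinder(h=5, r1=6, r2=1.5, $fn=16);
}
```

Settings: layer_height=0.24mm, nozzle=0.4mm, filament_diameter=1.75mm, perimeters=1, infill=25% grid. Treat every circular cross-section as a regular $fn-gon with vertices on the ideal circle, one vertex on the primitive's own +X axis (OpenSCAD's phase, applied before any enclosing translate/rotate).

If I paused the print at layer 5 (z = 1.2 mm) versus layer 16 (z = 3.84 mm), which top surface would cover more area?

layer 5 (z = 1.2 mm)

Layer 5 (z = 1.2): the 9×7 cube contributes its full rectangle (area 63.00 mm²); the 4×7.5 cube at (-0.5, -1) contributes its full rectangle (area 30.00 mm²); the cone at (-3.5, 8.5): at t=0.010 of its height the radius interpolates to r₁+(r₂−r₁)t = 6.949, giving a regular 16-gon of that circumradius (area = (16/2)·6.949²·sin(360°/16) = 147.82 mm²); the cone at (4, -4) does not reach this height (z outside [4.5, 9.5]); Merging all regions: the regions partially overlap — summed areas 240.82 mm² minus the doubly-counted overlap 33.83 mm² gives 206.99 mm² — area = 206.99 mm². So its area = 206.99 mm². Layer 16 (z = 3.84): the cube (footprint 9×7) is included at this height (area 63.00 mm²); the cube at (-0.5, -1) is present — its section is the full 4×7.5 rectangle (area 30.00 mm²); the cone at (-3.5, 8.5): at t=0.146 of its height the radius interpolates to r₁+(r₂−r₁)t = 6.272, giving a regular 16-gon of that circumradius (area = (16/2)·6.272²·sin(360°/16) = 120.42 mm²); the cone at (4, -4) is not intersected at this z (z outside [4.5, 9.5]); Merging all regions: the regions partially overlap — summed areas 213.42 mm² minus the doubly-counted overlap 30.09 mm² gives 183.34 mm² — area = 183.34 mm². So its area = 183.34 mm². Layer 5 is larger (206.99 vs 183.34 mm²).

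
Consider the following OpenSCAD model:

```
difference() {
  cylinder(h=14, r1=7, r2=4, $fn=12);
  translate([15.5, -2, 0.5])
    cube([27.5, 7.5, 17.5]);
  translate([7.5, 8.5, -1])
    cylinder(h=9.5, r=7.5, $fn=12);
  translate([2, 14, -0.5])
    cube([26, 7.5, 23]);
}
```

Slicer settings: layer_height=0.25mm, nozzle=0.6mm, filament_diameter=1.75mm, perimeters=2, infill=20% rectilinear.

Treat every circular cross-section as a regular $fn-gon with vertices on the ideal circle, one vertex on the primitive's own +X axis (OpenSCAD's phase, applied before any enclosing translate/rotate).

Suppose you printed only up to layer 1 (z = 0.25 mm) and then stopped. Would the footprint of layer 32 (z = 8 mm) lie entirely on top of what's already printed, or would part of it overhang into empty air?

entirely on top

Compare the two slices. At z = 0.25: the cone: at t=0.018 of its height the radius interpolates to r₁+(r₂−r₁)t = 6.946, giving a regular 12-gon of that circumradius (area = (12/2)·6.946²·sin(360°/12) = 144.76 mm²); the cube at (15.5, -2) does not reach this height (z outside [0.5, 18]); the cylinder at (7.5, 8.5): section is a regular 12-gon, circumradius r=7.5 (area = (12/2)·7.500²·sin(360°/12) = 168.75 mm²); the 26×7.5 cube at (2, 14) contributes its full rectangle (area 195.00 mm²); After the difference (first − rest): starting from the cone (144.76 mm²), the r=7.5 cylinder at (7.5, 8.5) partially overlaps it — only the 15.76 mm² overlap (of its 168.75 mm²) is removed, clipping the outline; the 26×7.5 cube at (2, 14) misses the remaining region (no effect) — area = 129.00 mm². At z = 8: the cone: at t=0.571 of its height the radius interpolates to r₁+(r₂−r₁)t = 5.286, giving a regular 12-gon of that circumradius (area = (12/2)·5.286²·sin(360°/12) = 83.82 mm²); the cube at (15.5, -2) (footprint 27.5×7.5) is included at this height (area 206.25 mm²); the cylinder at (7.5, 8.5): section is a regular 12-gon, circumradius r=7.5 (area = (12/2)·7.500²·sin(360°/12) = 168.75 mm²); the cube at (2, 14) is present — its section is the full 26×7.5 rectangle (area 195.00 mm²); Subtracting the remaining from the first: starting from the cone (83.82 mm²), the 27.5×7.5 cube at (15.5, -2) misses the remaining region (no effect); the r=7.5 cylinder at (7.5, 8.5) partially overlaps it — only the 4.12 mm² overlap (of its 168.75 mm²) is removed, clipping the outline; the 26×7.5 cube at (2, 14) misses the remaining region (no effect) — area = 79.70 mm². Checking containment: the cross-section at z = 8 is a subset of the cross-section at z = 0.25.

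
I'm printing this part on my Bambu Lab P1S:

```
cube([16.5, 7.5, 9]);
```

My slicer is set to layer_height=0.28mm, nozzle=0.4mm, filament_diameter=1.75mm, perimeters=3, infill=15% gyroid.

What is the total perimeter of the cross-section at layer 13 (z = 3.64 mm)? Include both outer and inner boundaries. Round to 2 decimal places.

48.00 mm

At z = 3.64 mm: the 16.5×7.5 cube contributes its full rectangle (perimeter 48.00 mm). Overall, the cross-section is a single solid region. Total boundary length (outer) = 48.00 mm.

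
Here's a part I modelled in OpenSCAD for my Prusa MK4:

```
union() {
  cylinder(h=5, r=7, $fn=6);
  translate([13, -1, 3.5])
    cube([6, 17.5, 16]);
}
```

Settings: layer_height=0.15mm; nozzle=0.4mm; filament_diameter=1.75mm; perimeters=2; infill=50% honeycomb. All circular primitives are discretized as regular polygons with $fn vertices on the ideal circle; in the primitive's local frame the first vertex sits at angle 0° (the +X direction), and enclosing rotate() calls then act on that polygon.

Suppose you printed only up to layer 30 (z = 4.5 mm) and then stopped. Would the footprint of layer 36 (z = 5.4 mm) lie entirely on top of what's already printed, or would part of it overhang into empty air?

entirely on top

Compare the two slices. At z = 4.5: the r=7 cylinder gives a regular 6-gon of circumradius 7 (constant along its height) (area = (6/2)·7.000²·sin(360°/6) = 127.31 mm²); the 6×17.5 cube at (13, -1) contributes its full rectangle (area 105.00 mm²); Merging all regions: the 2 present regions are separate (no shared area or edge), so areas and boundary lengths simply add and each stays a separate island — area = 232.31 mm². At z = 5.4: the cylinder is absent (z outside [0, 5]); the cube at (13, -1) (footprint 6×17.5) is included at this height (area 105.00 mm²); Combining (union): only the 6×17.5 cube at (13, -1) is present, so the union is just that shape — area = 105.00 mm². Checking containment: the cross-section at z = 5.4 is a subset of the cross-section at z = 4.5.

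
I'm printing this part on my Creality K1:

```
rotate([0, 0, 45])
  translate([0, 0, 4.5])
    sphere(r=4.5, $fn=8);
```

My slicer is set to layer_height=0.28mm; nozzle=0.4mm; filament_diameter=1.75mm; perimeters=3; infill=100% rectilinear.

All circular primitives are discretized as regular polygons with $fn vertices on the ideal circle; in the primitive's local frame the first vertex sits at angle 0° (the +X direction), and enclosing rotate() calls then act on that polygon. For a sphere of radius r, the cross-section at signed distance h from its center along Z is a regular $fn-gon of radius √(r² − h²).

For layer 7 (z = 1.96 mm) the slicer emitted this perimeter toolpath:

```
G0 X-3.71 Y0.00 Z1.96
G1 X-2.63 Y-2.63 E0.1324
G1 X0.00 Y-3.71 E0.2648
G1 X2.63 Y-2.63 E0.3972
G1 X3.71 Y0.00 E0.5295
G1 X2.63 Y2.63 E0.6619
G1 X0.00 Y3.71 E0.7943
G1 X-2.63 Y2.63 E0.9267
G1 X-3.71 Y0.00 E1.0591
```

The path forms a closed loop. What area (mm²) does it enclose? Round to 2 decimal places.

Apply the shoelace formula to the sequence of (X, Y) vertices; enclosed area = 39.03 mm².

39.03 mm²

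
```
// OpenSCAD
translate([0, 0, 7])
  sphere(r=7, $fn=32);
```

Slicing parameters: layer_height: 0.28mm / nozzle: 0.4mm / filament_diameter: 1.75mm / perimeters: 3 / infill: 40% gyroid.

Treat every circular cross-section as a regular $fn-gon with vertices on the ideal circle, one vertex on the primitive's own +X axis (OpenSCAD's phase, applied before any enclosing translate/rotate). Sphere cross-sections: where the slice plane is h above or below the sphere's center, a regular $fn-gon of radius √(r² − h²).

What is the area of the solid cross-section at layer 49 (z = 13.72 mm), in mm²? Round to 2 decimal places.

At z = 13.72 mm: the sphere: section is a regular 32-gon, circumradius = √(r²−h²) = √(7²−6.72²) = 1.960 (area = (32/2)·1.960²·sin(360°/32) = 11.99 mm²). Overall, the cross-section is a single solid region. Net area = 11.99 mm².

11.99 mm²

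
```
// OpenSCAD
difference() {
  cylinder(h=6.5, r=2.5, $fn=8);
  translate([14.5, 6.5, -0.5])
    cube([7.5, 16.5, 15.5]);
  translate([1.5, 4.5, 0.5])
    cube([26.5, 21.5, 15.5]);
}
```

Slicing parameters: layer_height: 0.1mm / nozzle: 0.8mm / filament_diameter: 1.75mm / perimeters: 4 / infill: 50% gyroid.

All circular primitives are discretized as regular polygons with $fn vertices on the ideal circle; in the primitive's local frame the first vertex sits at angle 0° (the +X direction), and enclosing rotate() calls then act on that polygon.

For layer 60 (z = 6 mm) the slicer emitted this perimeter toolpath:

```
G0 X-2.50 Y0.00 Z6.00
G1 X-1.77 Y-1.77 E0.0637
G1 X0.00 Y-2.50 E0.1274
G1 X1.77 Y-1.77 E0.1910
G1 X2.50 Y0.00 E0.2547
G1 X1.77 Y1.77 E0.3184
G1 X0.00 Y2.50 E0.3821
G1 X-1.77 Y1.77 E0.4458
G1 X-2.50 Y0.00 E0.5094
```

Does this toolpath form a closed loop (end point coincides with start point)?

yes

Start point (G0): (-2.50, 0.00). End point (last G1): the path returns to the start — closed.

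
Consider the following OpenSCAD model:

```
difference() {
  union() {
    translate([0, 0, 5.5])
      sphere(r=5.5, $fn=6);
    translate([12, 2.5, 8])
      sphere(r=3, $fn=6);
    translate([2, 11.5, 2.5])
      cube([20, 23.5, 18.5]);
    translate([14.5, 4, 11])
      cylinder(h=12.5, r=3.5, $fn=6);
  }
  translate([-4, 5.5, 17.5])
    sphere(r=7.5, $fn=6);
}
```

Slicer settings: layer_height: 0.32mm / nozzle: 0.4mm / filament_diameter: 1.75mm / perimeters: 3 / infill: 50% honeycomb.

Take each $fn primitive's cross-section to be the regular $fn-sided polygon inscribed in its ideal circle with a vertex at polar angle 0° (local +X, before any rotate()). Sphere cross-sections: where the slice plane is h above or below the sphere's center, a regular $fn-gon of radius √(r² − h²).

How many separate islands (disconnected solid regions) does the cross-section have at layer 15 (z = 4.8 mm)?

2

At z = 4.8 mm: the sphere: section is a regular 6-gon, circumradius = √(r²−h²) = √(5.5²−0.7²) = 5.455; the sphere at (12, 2.5) is not intersected at this z (|z−center|=3.200 > r=3); the cube at (2, 11.5) (footprint 20×23.5) is included at this height; the cylinder at (14.5, 4) is absent (z outside [11, 23.5]); Taking the union: the 2 present regions are separate (no shared area or edge), so areas and boundary lengths simply add and each stays a separate island — 2 connected regions; the sphere at (-4, 5.5) is not intersected at this z (|z−center|=12.700 > r=7.5); Taking the first minus the rest: none of the subtracted shapes is present at this height, so that combined region is unchanged — 2 connected regions. Overall, the cross-section has 2 separate islands. Island count = 2.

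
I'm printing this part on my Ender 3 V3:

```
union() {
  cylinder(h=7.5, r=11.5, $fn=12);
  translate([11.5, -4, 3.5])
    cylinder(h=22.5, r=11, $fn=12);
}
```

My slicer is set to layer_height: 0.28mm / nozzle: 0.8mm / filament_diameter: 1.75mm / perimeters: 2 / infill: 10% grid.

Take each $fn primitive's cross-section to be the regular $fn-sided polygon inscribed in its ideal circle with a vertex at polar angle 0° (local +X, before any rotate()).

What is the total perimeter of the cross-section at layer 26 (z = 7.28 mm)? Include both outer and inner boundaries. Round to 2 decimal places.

At z = 7.28 mm: the r=11.5 cylinder contributes a regular 12-gon of circumradius 11.5 (perimeter = 2·12·11.500·sin(180°/12) = 71.43 mm); the r=11 cylinder at (11.5, -4) contributes a regular 12-gon of circumradius 11 (perimeter = 2·12·11.000·sin(180°/12) = 68.33 mm); Merging all regions: the regions partially overlap (shared area 126.54 mm²), so the edge portions inside another operand are dropped and the merged outline is re-measured after clipping — boundary = 96.12 mm. Overall, the cross-section is a single solid region. Total boundary length (outer) = 96.12 mm.

96.12 mm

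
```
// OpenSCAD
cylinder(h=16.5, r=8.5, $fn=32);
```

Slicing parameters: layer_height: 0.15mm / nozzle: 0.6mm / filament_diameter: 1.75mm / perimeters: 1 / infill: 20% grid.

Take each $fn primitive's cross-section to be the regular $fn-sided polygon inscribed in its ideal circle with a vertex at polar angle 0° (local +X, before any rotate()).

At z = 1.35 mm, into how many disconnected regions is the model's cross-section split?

1

At z = 1.35 mm: the cylinder: section is a regular 32-gon, circumradius r=8.5. The result has 1 disconnected region.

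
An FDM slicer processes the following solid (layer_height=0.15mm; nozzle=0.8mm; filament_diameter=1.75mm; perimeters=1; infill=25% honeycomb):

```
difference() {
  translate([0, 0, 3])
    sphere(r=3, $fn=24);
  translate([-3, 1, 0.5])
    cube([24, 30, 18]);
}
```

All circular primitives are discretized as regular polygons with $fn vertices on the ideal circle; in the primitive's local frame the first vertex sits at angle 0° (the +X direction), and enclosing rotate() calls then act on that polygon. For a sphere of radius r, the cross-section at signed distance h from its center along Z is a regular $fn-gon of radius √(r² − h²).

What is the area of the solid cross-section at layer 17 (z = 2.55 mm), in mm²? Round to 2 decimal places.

19.45 mm²

At z = 2.55 mm: the r=3 sphere slices to a regular 24-gon of circumradius 2.966 (√(r²−h²) with h=0.45 from center) (area = (24/2)·2.966²·sin(360°/24) = 27.32 mm²); the cube at (-3, 1) (footprint 24×30) is included at this height (area 720.00 mm²); Taking the first minus the rest: starting from the r=3 sphere (27.32 mm²), the 24×30 cube at (-3, 1) partially overlaps it — only the 7.88 mm² overlap (of its 720.00 mm²) is removed, clipping the outline — area = 19.45 mm². Overall, the cross-section is a single solid region. Net area = 19.45 mm².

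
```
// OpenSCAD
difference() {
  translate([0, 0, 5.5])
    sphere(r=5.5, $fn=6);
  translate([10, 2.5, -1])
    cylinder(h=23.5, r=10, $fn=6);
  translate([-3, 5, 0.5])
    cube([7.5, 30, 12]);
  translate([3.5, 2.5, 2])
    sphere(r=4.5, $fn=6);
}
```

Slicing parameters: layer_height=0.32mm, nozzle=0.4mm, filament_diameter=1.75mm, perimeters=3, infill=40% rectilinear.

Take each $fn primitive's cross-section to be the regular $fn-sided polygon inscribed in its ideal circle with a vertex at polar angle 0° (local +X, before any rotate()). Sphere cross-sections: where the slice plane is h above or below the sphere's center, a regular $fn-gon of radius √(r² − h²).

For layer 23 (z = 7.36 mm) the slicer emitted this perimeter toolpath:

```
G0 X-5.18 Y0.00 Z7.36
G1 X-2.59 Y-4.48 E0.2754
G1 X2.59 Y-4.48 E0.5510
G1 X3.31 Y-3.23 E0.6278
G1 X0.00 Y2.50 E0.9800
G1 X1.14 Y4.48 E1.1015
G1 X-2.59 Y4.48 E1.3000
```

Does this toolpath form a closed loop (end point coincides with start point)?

Start point (G0): (-5.18, 0.00). End point (last G1): the path does not return to the start — open.

no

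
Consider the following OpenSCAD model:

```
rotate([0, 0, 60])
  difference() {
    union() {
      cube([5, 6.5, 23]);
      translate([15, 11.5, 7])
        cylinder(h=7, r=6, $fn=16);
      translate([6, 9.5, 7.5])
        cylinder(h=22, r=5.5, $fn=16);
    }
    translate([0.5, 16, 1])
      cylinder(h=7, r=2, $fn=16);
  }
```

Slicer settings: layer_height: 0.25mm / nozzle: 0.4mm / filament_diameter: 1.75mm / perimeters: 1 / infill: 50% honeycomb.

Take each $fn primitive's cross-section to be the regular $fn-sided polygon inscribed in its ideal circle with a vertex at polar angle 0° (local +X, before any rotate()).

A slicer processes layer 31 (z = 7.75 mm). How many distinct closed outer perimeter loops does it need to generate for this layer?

At z = 7.75 mm: the cube (footprint 5×6.5) is included at this height; the r=6 cylinder at (15, 11.5) contributes a regular 16-gon of circumradius 6; the r=5.5 cylinder at (6, 9.5) gives a regular 16-gon of circumradius 5.5 (constant along its height); Merging all regions: the regions partially overlap (shared area 14.96 mm²), so overlapping operands fuse into one piece — 1 connected region; the r=2 cylinder at (0.5, 16) contributes a regular 16-gon of circumradius 2; After the difference (first − rest): starting from the result so far, the r=2 cylinder at (0.5, 16) misses the remaining region (no effect) — 1 connected region; (whole slice rotated 60° about Z — lengths, areas and connectivity unchanged). The result has 1 disconnected region.

1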